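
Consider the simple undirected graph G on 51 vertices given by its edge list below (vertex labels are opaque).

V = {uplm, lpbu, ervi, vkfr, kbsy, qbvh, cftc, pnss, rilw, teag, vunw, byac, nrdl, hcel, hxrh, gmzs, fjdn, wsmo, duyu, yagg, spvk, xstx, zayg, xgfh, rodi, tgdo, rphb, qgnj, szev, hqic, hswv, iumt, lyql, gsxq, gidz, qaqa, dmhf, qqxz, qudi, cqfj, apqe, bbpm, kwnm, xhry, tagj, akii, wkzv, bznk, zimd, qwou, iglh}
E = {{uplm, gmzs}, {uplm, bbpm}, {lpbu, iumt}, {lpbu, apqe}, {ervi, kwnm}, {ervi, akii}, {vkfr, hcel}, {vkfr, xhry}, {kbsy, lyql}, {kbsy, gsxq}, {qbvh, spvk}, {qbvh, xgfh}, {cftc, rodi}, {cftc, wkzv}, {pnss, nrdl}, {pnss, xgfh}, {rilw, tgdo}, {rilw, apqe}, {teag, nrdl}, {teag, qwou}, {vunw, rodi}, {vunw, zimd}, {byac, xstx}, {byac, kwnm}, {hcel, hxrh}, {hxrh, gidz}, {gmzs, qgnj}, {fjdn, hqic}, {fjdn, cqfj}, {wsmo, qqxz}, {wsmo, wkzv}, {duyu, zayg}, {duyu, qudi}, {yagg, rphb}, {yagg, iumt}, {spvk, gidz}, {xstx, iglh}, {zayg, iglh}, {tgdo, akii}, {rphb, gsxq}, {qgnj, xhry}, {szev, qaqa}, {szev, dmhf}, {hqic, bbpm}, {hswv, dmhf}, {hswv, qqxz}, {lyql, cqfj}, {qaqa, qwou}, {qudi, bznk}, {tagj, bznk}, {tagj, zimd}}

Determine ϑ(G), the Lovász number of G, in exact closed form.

51*cos(pi/51)/(cos(pi/51) + 1)

N(ervi) = {kwnm, akii}, |N(ervi)| = 2.
N(rphb) = {yagg, gsxq}, |N(rphb)| = 2.
N(bznk) = {qudi, tagj}, |N(bznk)| = 2.
N(wsmo) = {qqxz, wkzv}, |N(wsmo)| = 2.
G on 51 vertices is 2-regular; connected 2-regular on 51 ⇒ C_{51}.
The 26 distinct eigenvalues: [2.0, 1.98484, 1.93959, 1.86494, 1.76202, 1.63239, 1.47802, 1.30124, 1.10473, 0.89148, 0.66471, 0.42787, 0.18454, -0.06159, -0.30678, -0.54733, -0.77957, -1.0, -1.20527, -1.39227, -1.55816, -1.70043, -1.81693, -1.90588, -1.96595, -1.99621].
Lovász (edge-transitive): ϑ = −51·(-2*cos(pi/51))/((2)−(-2*cos(pi/51))) = 51*cos(pi/51)/(cos(pi/51) + 1).
Numerically 25.47579449.
Sandwich: α(G)=25 ≤ ϑ(G)=51*cos(pi/51)/(cos(pi/51) + 1) ≤ χ(Ḡ)=26 (both strict).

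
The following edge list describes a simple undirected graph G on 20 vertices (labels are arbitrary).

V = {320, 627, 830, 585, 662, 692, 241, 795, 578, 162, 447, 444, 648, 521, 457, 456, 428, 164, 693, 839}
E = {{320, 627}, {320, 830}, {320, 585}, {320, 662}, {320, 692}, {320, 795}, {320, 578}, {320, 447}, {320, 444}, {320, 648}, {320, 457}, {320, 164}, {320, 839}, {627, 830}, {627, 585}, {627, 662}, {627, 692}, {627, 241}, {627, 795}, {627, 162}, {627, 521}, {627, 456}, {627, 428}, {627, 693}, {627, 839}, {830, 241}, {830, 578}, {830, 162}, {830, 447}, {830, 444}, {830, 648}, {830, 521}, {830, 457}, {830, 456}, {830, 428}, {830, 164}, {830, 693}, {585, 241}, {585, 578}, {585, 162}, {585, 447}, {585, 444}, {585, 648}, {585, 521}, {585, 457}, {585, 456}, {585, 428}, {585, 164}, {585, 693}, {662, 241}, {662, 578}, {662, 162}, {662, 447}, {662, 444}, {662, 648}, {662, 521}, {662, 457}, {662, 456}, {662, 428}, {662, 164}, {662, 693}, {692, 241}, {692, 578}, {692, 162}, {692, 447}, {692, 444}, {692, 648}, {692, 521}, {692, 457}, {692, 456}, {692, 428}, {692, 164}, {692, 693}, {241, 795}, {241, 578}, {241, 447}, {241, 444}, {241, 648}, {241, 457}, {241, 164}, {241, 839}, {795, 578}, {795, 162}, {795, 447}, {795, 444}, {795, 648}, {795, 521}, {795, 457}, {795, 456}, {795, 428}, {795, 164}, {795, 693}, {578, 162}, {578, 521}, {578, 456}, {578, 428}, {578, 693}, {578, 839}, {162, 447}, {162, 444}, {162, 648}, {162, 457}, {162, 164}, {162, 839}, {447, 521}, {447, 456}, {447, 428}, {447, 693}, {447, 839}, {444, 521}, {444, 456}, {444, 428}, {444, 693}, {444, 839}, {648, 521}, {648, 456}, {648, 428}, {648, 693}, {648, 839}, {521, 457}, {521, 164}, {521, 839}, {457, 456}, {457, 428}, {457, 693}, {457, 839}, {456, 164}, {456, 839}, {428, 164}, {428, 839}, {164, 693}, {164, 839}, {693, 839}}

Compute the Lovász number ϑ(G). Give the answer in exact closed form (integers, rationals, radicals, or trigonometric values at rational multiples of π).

7

deg(662) = 14; N(662) = {320, 627, 241, 578, 162, 447, 444, 648, 521, 457, 456, 428, 164, 693}.
deg(457) = 13; N(457) = {320, 830, 585, 662, 692, 241, 795, 162, 521, 456, 428, 693, 839}.
deg(428) = 13; N(428) = {627, 830, 585, 662, 692, 795, 578, 447, 444, 648, 457, 164, 839}.
deg(693) = 13; N(693) = {627, 830, 585, 662, 692, 795, 578, 447, 444, 648, 457, 164, 839}.
K_{7,7,6} (perfect); ϑ(G) = α(G) = max{7,7,6} = 7.
ϑ(G) ≈ 7.000000000.
Lovász sandwich 7 ≤ 7 ≤ 7: collapsed.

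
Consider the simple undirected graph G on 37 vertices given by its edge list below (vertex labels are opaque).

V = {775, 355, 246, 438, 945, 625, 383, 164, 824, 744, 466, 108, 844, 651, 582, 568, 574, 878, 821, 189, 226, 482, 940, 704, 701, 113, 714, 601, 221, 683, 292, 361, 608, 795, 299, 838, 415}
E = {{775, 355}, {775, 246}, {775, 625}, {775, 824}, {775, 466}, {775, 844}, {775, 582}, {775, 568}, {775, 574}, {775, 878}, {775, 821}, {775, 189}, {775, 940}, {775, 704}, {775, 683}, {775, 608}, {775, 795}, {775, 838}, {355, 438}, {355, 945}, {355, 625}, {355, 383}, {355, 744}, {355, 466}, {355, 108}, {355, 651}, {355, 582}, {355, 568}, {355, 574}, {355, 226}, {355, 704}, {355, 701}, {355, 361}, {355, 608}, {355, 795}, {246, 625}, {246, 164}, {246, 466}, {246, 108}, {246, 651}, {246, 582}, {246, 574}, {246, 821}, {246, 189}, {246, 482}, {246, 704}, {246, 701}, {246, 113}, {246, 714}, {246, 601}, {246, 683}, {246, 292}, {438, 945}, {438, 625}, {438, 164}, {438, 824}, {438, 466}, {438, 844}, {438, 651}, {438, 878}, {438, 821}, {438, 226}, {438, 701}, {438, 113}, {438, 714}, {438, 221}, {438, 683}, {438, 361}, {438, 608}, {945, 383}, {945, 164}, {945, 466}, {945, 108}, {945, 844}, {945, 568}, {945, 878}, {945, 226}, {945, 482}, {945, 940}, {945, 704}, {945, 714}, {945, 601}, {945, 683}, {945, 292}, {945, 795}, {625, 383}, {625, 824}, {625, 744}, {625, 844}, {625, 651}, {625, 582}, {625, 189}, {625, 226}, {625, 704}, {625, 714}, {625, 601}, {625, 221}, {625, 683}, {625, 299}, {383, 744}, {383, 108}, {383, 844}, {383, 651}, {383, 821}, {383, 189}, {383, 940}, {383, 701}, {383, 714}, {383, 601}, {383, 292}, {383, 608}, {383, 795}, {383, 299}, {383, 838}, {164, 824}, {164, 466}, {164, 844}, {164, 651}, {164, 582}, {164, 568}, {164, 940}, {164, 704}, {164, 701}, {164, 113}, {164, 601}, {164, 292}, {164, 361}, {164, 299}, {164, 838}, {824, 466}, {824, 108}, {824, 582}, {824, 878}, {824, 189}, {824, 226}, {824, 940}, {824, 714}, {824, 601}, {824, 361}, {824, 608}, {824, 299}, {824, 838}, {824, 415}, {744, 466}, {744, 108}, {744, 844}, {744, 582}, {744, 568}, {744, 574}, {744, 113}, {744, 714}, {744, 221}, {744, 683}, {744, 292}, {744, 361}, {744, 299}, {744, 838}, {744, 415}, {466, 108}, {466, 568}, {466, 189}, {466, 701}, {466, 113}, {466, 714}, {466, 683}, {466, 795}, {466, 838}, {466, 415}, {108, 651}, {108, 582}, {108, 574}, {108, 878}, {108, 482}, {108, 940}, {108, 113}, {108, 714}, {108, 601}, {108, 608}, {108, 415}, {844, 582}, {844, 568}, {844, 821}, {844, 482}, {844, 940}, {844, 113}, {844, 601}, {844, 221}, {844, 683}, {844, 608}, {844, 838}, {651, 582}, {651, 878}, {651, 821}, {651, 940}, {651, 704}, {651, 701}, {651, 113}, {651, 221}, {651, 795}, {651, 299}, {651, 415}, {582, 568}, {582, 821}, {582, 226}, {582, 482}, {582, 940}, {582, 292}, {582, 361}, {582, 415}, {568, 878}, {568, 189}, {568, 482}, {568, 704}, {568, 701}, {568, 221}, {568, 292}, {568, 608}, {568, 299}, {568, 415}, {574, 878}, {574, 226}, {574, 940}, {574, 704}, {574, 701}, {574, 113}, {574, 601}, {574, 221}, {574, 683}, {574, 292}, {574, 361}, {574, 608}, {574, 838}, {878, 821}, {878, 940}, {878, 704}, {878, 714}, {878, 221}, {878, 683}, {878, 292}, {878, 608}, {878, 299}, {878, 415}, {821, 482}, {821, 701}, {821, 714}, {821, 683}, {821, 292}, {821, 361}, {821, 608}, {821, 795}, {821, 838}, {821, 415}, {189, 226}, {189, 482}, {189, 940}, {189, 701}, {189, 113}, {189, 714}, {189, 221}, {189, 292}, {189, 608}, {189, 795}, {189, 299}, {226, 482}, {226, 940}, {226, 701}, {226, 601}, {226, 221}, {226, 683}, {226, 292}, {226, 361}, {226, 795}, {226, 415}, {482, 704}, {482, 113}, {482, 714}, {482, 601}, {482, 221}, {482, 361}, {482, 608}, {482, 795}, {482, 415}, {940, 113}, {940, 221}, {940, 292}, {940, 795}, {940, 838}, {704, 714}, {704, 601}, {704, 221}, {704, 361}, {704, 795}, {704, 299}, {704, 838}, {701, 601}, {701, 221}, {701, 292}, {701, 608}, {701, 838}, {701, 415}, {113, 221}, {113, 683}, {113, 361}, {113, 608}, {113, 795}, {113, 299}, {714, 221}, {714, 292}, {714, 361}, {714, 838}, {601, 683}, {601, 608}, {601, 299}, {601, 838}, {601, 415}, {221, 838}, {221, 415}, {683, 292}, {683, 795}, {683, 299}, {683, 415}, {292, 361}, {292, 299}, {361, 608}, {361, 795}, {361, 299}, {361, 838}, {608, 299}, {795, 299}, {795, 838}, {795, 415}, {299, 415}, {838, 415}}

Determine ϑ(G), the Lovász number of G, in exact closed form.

sqrt(37)

Vertex 744 has 18 neighbors: 355, 625, 383, 466, 108, 844, 582, 568, 574, 113, 714, 221, 683, 292, 361, 299, 838, 415.
deg(878) = 18; N(878) = {775, 438, 945, 824, 108, 651, 568, 574, 821, 940, 704, 714, 221, 683, 292, 608, 299, 415}.
Vertex 246 has 18 neighbors: 775, 625, 164, 466, 108, 651, 582, 574, 821, 189, 482, 704, 701, 113, 714, 601, 683, 292.
N(704) = {775, 355, 246, 945, 625, 164, 651, 568, 574, 878, 482, 714, 601, 221, 361, 795, 299, 838}, |N(704)| = 18.
G on 37 vertices is 18-regular; strongly regular (37,18,8,9).
A has 3 distinct eigenvalues ≈ [18.0, 2.54138, -3.54138].
λ_max=18, λ_min=-sqrt(37)/2 - 1/2; ϑ = −37·λ_min/(λ_max−λ_min) = sqrt(37).
ϑ(G) ≈ 6.08276253.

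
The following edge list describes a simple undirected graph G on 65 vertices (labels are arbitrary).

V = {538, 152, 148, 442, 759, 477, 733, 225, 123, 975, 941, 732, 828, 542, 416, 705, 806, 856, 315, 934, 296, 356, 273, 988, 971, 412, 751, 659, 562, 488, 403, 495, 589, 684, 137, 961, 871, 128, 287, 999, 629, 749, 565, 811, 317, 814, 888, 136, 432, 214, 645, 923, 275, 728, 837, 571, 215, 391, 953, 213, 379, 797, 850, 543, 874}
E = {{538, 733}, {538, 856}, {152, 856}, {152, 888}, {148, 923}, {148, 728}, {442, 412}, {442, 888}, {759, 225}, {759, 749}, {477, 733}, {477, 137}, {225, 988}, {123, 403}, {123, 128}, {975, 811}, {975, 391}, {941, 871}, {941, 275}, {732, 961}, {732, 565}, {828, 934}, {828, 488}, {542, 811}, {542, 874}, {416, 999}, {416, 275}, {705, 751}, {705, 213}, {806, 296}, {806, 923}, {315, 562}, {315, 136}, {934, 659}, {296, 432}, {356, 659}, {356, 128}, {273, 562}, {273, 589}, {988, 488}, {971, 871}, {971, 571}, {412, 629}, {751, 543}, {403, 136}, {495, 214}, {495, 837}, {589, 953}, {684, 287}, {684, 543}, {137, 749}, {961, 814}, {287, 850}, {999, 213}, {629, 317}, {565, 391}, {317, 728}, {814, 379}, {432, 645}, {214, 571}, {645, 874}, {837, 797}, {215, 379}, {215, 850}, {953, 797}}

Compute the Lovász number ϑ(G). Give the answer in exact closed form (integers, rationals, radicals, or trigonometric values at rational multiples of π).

N(543) = {751, 684}, |N(543)| = 2.
deg(732) = 2; N(732) = {961, 565}.
deg(225) = 2; N(225) = {759, 988}.
deg(152) = 2; N(152) = {856, 888}.
65-vertex 2-regular graph: a single 65-cycle (edge-transitive).
Distinct eigenvalues (to 6 d.p.): [2.0, 1.990663, 1.96274, 1.916492, 1.852349, 1.770912, 1.67294, 1.559349, 1.431198, 1.289684, 1.136129, 0.971967, 0.798729, 0.618034, 0.431568, 0.241073, 0.048327, -0.14487, -0.336714, -0.525415, -0.70921, -0.886383, -1.05528, -1.214325, -1.362032, -1.497021, -1.618034, -1.723939, -1.813749, -1.886624, -1.941884, -1.979013, -1.997664].
−65·(-2*cos(pi/65)) / ((2)−(-2*cos(pi/65))) = 65*cos(pi/65)/(cos(pi/65) + 1) = ϑ(G).
Numerically 32.48101.
Check 32 ≤ 65*cos(pi/65)/(cos(pi/65) + 1) ≤ 33: both strict.

65*cos(pi/65)/(cos(pi/65) + 1)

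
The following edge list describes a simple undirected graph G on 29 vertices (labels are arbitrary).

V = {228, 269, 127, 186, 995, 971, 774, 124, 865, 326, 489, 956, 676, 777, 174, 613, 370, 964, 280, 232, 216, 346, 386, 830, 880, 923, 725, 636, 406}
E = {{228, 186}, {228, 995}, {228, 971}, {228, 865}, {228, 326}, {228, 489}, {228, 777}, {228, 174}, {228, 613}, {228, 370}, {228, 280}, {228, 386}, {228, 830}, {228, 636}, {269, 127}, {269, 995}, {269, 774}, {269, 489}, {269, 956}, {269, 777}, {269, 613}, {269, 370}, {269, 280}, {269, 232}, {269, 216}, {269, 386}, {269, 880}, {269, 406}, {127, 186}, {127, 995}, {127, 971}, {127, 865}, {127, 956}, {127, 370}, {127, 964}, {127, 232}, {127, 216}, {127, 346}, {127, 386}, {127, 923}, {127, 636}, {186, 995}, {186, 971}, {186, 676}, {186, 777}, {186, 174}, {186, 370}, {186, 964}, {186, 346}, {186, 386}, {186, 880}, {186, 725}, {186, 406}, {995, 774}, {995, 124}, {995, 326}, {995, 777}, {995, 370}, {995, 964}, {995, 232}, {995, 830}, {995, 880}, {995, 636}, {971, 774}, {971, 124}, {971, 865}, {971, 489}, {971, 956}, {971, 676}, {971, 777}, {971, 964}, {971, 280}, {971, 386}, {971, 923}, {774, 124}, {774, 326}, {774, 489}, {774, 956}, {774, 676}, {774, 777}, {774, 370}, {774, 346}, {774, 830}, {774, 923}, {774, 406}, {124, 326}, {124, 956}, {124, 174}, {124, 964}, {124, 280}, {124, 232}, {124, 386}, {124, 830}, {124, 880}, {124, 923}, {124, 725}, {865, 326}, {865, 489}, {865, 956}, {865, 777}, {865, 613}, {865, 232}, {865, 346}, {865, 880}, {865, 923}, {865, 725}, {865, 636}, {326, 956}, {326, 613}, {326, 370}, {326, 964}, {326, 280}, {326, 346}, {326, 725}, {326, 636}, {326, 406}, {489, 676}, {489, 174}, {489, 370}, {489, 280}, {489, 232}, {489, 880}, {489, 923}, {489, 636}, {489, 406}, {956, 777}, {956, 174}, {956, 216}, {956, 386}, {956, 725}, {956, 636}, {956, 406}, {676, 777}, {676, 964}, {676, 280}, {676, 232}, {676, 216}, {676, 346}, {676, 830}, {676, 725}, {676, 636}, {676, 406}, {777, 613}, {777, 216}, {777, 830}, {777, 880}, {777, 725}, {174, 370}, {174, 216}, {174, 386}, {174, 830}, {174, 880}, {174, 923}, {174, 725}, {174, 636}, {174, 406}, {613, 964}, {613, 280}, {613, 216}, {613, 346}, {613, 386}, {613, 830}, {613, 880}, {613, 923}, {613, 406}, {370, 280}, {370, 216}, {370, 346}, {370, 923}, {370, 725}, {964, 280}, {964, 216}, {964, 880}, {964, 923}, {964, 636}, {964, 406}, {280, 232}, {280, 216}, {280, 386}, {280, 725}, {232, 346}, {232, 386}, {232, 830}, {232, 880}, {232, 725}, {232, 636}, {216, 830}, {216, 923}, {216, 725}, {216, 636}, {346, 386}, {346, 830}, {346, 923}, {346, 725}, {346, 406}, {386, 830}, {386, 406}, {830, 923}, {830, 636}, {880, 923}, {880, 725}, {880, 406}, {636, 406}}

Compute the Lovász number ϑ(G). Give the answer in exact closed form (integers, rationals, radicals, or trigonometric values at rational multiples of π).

N(956) = {269, 127, 971, 774, 124, 865, 326, 777, 174, 216, 386, 725, 636, 406}, |N(956)| = 14.
Vertex 346 has 14 neighbors: 127, 186, 774, 865, 326, 676, 613, 370, 232, 386, 830, 923, 725, 406.
Vertex 676 has 14 neighbors: 186, 971, 774, 489, 777, 964, 280, 232, 216, 346, 830, 725, 636, 406.
Vertex 777 has 14 neighbors: 228, 269, 186, 995, 971, 774, 865, 956, 676, 613, 216, 830, 880, 725.
G on 29 vertices is 14-regular; SR(29,14,6,7) — a Paley graph.
spec(A) ≈ [14.0, 2.192582, -3.192582] (distinct, 6 d.p.).
Lovász (edge-transitive): ϑ = −29·(-sqrt(29)/2 - 1/2)/((14)−(-sqrt(29)/2 - 1/2)) = sqrt(29).
≈ 5.3851648 (to 7 d.p.).

sqrt(29)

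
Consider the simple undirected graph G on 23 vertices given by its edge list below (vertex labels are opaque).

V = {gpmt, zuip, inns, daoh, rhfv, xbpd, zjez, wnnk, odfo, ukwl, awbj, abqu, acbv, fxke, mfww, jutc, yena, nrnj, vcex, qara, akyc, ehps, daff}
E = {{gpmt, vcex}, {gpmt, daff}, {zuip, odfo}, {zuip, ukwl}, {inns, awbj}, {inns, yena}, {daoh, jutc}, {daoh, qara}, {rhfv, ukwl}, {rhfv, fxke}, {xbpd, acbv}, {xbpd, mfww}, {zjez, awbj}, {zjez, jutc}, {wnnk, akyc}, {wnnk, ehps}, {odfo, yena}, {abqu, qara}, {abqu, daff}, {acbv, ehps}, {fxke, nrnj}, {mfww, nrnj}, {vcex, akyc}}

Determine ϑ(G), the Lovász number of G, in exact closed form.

N(zjez) = {awbj, jutc}, |N(zjez)| = 2.
deg(acbv) = 2; N(acbv) = {xbpd, ehps}.
N(awbj) = {inns, zjez}, |N(awbj)| = 2.
N(daff) = {gpmt, abqu}, |N(daff)| = 2.
23-vertex 2-regular graph: connected 2-regular on 23 ⇒ C_{23}.
The 12 distinct eigenvalues: [2.0, 1.9258, 1.7088, 1.3651, 0.9201, 0.4069, -0.1365, -0.6698, -1.1534, -1.5514, -1.8344, -1.9814].
Lovász: ϑ = −23(-2*cos(pi/23))/(2+-(-1)*2*cos(pi/23)) = 23*cos(pi/23)/(cos(pi/23) + 1).
ϑ(G) ≈ 11.446194.
α=11, χ(Ḡ)=12; ϑ=23*cos(pi/23)/(cos(pi/23) + 1) lies between (both strict).

23*cos(pi/23)/(cos(pi/23) + 1)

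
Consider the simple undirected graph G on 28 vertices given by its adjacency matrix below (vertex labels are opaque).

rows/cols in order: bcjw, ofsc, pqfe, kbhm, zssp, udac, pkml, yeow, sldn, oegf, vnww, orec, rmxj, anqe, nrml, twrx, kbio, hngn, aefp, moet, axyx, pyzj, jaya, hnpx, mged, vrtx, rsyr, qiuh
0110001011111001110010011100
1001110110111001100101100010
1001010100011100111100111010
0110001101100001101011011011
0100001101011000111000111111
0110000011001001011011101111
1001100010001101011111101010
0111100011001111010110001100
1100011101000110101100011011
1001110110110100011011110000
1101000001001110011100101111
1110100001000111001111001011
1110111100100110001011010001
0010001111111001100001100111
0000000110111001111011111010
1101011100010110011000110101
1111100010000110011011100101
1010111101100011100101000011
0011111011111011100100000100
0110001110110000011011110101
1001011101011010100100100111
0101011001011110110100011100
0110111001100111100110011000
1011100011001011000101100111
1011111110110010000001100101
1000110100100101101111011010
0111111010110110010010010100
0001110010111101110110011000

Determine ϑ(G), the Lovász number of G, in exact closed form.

deg(kbio) = 15; N(kbio) = {bcjw, ofsc, pqfe, kbhm, zssp, sldn, anqe, nrml, hngn, aefp, axyx, pyzj, jaya, vrtx, qiuh}.
N(sldn) = {bcjw, ofsc, udac, pkml, yeow, oegf, anqe, nrml, kbio, aefp, moet, hnpx, mged, rsyr, qiuh}, |N(sldn)| = 15.
deg(kbhm) = 15; N(kbhm) = {ofsc, pqfe, pkml, yeow, oegf, vnww, twrx, kbio, aefp, axyx, pyzj, hnpx, mged, rsyr, qiuh}.
deg(qiuh) = 15; N(qiuh) = {kbhm, zssp, udac, sldn, vnww, orec, rmxj, anqe, twrx, kbio, hngn, moet, axyx, hnpx, mged}.
15-regular, N=28; this is K(8,2), the Kneser graph.
The 3 distinct eigenvalues: [15.0, 1.0, -5.0].
−28·(-5) / ((15)−(-5)) = 7 = ϑ(G).
≈ 7.0000 (to 4 d.p.).

7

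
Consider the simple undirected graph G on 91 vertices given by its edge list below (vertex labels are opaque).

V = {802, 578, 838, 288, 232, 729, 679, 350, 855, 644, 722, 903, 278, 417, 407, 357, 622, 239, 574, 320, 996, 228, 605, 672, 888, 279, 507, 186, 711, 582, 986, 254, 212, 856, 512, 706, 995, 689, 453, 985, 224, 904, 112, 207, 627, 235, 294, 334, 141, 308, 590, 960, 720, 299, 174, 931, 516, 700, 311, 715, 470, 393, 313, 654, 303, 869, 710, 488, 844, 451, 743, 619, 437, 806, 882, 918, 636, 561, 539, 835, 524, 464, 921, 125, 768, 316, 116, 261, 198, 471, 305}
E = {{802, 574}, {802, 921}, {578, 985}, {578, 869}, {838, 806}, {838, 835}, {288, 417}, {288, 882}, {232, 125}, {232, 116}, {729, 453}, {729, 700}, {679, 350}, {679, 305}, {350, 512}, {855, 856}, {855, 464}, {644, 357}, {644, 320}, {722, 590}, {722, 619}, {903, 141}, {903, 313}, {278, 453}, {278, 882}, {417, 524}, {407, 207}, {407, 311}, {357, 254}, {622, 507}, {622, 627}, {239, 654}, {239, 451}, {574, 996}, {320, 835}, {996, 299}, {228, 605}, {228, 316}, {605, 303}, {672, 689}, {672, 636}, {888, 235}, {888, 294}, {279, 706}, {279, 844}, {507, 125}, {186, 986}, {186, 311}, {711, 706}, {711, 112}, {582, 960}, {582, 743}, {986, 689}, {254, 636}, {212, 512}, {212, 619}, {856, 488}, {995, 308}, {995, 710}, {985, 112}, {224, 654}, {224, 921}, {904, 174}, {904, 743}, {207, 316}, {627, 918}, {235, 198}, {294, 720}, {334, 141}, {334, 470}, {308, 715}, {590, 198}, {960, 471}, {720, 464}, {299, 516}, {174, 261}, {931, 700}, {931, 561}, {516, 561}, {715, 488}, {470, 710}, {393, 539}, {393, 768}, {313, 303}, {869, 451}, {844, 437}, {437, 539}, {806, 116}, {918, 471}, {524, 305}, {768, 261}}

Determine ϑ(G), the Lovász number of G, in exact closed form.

deg(711) = 2; N(711) = {706, 112}.
N(464) = {855, 720}, |N(464)| = 2.
deg(512) = 2; N(512) = {350, 212}.
N(350) = {679, 512}, |N(350)| = 2.
2-regular, N=91; connected 2-regular on 91 ⇒ C_{91}.
spec(A) ≈ [2.0, 1.995235, 1.980961, 1.957247, 1.924206, 1.881995, 1.830816, 1.770912, 1.702569, 1.626112, 1.541906, 1.450353, 1.351887, 1.24698, 1.136129, 1.019865, 0.898741, 0.773333, 0.644241, 0.512078, 0.377475, 0.241073, 0.103523, -0.034521, -0.172401, -0.309459, -0.445042, -0.578504, -0.70921, -0.836536, -0.959875, -1.07864, -1.192265, -1.300208, -1.401955, -1.497021, -1.584954, -1.665333, -1.737776, -1.801938, -1.857512, -1.904235, -1.941884, -1.970278, -1.989283, -1.998808] (distinct, 6 d.p.).
Lovász: ϑ = −91(-2*cos(pi/91))/(2+-(-1)*2*cos(pi/91)) = 91*cos(pi/91)/(cos(pi/91) + 1).
= 45.486440158… (decimal).
α=45, χ(Ḡ)=46; ϑ=91*cos(pi/91)/(cos(pi/91) + 1) lies between (both strict).

91*cos(pi/91)/(cos(pi/91) + 1)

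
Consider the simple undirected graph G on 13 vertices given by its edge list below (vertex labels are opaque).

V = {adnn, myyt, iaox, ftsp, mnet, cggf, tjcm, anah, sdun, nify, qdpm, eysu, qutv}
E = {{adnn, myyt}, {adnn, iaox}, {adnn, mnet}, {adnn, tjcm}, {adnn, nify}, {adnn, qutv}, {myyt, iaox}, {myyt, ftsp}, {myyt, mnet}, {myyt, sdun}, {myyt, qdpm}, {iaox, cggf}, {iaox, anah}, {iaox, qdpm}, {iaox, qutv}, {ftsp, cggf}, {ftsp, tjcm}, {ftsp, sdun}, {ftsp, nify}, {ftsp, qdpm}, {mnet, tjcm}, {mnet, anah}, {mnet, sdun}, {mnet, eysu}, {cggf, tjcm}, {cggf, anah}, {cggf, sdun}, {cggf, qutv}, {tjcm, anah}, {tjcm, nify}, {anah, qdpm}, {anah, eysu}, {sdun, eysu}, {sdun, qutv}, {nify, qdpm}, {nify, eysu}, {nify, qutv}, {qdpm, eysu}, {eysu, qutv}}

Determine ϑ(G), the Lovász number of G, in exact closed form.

N(nify) = {adnn, ftsp, tjcm, qdpm, eysu, qutv}, |N(nify)| = 6.
Vertex mnet has 6 neighbors: adnn, myyt, tjcm, anah, sdun, eysu.
deg(anah) = 6; N(anah) = {iaox, mnet, cggf, tjcm, qdpm, eysu}.
N(ftsp) = {myyt, cggf, tjcm, sdun, nify, qdpm}, |N(ftsp)| = 6.
Regular of degree 6 on 13 vertices: SR(13,6,2,3) — a Paley graph.
The 3 distinct eigenvalues: [6.0, 1.303, -2.303].
λ_max=6, λ_min=-sqrt(13)/2 - 1/2; ϑ = −13·λ_min/(λ_max−λ_min) = sqrt(13).
= 3.6056… (decimal).

sqrt(13)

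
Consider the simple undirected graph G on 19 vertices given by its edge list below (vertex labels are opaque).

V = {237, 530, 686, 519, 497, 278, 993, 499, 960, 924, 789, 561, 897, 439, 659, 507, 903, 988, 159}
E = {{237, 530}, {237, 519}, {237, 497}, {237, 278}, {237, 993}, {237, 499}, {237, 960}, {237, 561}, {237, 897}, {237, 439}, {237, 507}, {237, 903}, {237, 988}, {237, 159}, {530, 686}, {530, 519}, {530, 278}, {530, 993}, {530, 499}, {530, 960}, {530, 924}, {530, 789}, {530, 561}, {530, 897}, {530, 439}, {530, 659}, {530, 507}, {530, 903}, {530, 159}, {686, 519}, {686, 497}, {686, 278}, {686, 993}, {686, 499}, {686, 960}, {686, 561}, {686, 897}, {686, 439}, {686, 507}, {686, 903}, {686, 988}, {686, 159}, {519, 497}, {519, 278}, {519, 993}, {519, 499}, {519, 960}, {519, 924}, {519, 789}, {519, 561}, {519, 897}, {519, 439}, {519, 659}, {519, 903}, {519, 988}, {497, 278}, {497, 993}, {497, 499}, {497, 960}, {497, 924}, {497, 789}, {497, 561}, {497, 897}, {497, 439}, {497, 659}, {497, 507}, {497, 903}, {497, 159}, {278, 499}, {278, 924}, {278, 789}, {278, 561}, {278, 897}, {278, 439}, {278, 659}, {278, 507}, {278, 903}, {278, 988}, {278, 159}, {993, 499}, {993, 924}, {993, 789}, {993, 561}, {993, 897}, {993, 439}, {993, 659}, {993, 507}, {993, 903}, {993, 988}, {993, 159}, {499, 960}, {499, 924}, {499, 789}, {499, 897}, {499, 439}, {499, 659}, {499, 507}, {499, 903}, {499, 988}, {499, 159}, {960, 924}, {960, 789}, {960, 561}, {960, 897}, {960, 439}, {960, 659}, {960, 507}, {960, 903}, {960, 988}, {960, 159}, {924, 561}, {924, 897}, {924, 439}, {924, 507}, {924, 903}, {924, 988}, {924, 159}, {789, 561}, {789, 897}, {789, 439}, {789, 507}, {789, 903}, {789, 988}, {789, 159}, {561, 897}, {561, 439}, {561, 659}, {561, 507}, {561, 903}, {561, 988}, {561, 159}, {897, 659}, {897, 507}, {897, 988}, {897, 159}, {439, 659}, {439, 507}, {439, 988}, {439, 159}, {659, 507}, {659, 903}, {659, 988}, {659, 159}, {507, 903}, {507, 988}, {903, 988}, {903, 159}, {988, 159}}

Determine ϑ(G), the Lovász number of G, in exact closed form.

deg(497) = 16; N(497) = {237, 686, 519, 278, 993, 499, 960, 924, 789, 561, 897, 439, 659, 507, 903, 159}.
deg(499) = 17; N(499) = {237, 530, 686, 519, 497, 278, 993, 960, 924, 789, 897, 439, 659, 507, 903, 988, 159}.
N(507) = {237, 530, 686, 497, 278, 993, 499, 960, 924, 789, 561, 897, 439, 659, 903, 988}, |N(507)| = 16.
deg(659) = 14; N(659) = {530, 519, 497, 278, 993, 499, 960, 561, 897, 439, 507, 903, 988, 159}.
6 parts of sizes [5, 3, 3, 3, 3, 2]; α(G) = 5 = ϑ (perfect).
= 5.0000000… (decimal).
Check 5 ≤ 5 ≤ 5: collapsed.

5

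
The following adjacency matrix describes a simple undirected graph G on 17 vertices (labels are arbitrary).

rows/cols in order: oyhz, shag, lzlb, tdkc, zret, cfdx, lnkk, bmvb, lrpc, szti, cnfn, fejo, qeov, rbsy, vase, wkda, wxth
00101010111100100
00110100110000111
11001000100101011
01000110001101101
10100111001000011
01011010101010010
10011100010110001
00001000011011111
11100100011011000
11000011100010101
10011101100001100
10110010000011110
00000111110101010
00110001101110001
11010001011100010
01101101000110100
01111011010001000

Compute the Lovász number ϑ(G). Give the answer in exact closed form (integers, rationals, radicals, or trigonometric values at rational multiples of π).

deg(zret) = 8; N(zret) = {oyhz, lzlb, cfdx, lnkk, bmvb, cnfn, wkda, wxth}.
deg(lnkk) = 8; N(lnkk) = {oyhz, tdkc, zret, cfdx, szti, fejo, qeov, wxth}.
deg(szti) = 8; N(szti) = {oyhz, shag, lnkk, bmvb, lrpc, qeov, vase, wxth}.
Vertex fejo has 8 neighbors: oyhz, lzlb, tdkc, lnkk, qeov, rbsy, vase, wkda.
8-regular, N=17; SR(17,8,3,4) — a Paley graph.
spec(A) ≈ [8.0, 1.562, -2.562] (distinct, 3 d.p.).
−17·(-sqrt(17)/2 - 1/2) / ((8)−(-sqrt(17)/2 - 1/2)) = sqrt(17) = ϑ(G).
= 4.123105626… (decimal).

sqrt(17)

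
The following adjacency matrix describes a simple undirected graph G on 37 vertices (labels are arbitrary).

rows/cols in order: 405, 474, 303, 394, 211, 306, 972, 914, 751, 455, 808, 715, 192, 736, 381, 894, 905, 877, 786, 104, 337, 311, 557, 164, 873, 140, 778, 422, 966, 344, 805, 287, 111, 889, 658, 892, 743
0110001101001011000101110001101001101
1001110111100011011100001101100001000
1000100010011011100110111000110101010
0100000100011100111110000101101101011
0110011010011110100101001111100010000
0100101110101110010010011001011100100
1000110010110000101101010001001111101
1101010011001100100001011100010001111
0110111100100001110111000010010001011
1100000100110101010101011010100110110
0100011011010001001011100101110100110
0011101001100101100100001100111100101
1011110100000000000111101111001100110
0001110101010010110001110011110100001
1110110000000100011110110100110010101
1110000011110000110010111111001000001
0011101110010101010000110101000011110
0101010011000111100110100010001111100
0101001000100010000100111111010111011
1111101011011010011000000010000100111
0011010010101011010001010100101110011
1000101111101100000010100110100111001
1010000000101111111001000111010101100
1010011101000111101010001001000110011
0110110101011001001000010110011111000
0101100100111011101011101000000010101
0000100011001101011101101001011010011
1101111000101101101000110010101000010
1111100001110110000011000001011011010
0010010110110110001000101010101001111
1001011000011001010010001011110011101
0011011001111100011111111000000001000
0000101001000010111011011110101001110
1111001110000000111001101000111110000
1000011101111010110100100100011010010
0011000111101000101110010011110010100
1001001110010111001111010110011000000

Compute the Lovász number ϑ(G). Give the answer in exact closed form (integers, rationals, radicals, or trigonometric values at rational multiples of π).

sqrt(37)

deg(104) = 18; N(104) = {405, 474, 303, 394, 211, 972, 751, 455, 715, 192, 381, 877, 786, 778, 287, 658, 892, 743}.
Vertex 877 has 18 neighbors: 474, 394, 306, 751, 455, 736, 381, 894, 905, 104, 337, 557, 778, 805, 287, 111, 889, 658.
Vertex 873 has 18 neighbors: 474, 303, 211, 306, 914, 455, 715, 192, 894, 786, 164, 140, 778, 344, 805, 287, 111, 889.
deg(111) = 18; N(111) = {211, 972, 455, 381, 905, 877, 786, 337, 311, 164, 873, 140, 778, 966, 805, 889, 658, 892}.
Regular of degree 18 on 37 vertices: strongly regular (37,18,8,9).
A has 3 distinct eigenvalues ≈ [18.0, 2.541381, -3.541381].
−37·(-sqrt(37)/2 - 1/2) / ((18)−(-sqrt(37)/2 - 1/2)) = sqrt(37) = ϑ(G).
= 6.0828… (decimal).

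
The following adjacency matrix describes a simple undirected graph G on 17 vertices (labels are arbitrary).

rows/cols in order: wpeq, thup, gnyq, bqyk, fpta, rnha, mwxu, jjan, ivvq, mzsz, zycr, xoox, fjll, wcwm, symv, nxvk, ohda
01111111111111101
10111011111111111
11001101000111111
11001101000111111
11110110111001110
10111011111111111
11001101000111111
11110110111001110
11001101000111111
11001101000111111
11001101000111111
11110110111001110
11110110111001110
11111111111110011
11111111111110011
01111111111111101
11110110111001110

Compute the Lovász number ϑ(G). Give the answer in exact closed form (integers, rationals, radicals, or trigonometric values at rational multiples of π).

deg(thup) = 15; N(thup) = {wpeq, gnyq, bqyk, fpta, mwxu, jjan, ivvq, mzsz, zycr, xoox, fjll, wcwm, symv, nxvk, ohda}.
N(ohda) = {wpeq, thup, gnyq, bqyk, rnha, mwxu, ivvq, mzsz, zycr, wcwm, symv, nxvk}, |N(ohda)| = 12.
Vertex bqyk has 11 neighbors: wpeq, thup, fpta, rnha, jjan, xoox, fjll, wcwm, symv, nxvk, ohda.
N(jjan) = {wpeq, thup, gnyq, bqyk, rnha, mwxu, ivvq, mzsz, zycr, wcwm, symv, nxvk}, |N(jjan)| = 12.
G = K_{6,5,2,2,2}: α = 6 = χ(Ḡ), so ϑ = 6.
= 6.00000… (decimal).
Check 6 ≤ 6 ≤ 6: collapsed.

6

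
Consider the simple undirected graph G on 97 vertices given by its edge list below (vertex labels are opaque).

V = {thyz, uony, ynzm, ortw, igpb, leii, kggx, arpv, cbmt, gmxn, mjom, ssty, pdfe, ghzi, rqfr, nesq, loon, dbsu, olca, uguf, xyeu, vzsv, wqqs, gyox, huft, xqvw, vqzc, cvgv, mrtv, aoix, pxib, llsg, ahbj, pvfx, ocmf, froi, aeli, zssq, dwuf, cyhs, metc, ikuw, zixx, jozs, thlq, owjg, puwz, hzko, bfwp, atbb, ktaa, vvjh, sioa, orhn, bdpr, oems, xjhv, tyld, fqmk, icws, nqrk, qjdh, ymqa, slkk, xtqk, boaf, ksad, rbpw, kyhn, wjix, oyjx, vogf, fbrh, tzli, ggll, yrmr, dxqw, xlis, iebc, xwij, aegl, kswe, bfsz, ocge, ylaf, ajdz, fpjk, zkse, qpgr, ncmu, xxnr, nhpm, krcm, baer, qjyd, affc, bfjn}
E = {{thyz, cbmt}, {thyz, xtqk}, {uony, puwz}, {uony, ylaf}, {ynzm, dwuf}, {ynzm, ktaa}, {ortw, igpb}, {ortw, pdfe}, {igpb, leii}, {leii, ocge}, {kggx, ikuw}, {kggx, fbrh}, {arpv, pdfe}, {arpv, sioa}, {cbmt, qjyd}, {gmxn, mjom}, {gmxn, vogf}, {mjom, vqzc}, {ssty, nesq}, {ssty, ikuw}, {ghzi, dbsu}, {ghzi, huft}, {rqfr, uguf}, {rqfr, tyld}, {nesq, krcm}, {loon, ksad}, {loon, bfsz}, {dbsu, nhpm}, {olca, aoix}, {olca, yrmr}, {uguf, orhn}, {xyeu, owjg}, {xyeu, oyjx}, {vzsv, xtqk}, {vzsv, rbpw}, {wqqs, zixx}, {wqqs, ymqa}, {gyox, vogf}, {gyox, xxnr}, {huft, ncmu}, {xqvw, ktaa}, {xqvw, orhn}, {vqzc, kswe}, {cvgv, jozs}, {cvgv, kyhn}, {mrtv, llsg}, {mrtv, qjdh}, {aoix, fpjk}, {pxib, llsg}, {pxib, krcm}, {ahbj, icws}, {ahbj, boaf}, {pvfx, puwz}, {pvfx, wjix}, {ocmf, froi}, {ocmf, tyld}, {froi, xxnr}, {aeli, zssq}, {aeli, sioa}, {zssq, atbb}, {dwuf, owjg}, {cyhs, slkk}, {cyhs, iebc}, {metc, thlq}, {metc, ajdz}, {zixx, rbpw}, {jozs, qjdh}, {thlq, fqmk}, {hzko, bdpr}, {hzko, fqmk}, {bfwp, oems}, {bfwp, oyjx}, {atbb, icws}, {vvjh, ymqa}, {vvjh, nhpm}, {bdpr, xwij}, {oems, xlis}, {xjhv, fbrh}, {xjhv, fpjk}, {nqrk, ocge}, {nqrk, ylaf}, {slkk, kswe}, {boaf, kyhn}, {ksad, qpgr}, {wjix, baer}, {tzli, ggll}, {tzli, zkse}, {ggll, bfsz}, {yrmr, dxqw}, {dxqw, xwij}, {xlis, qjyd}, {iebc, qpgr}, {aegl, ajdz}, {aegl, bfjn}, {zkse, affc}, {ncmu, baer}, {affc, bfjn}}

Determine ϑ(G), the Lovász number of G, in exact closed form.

97*cos(pi/97)/(cos(pi/97) + 1)

N(ikuw) = {kggx, ssty}, |N(ikuw)| = 2.
deg(fbrh) = 2; N(fbrh) = {kggx, xjhv}.
Vertex ggll has 2 neighbors: tzli, bfsz.
Vertex huft has 2 neighbors: ghzi, ncmu.
G on 97 vertices is 2-regular; this is C_{97}, the 97-cycle.
A has 49 distinct eigenvalues ≈ [2.0, 1.9958, 1.9832, 1.9624, 1.9332, 1.896, 1.8508, 1.7979, 1.7374, 1.6697, 1.5949, 1.5134, 1.4256, 1.3318, 1.2325, 1.1279, 1.0186, 0.9051, 0.7878, 0.6671, 0.5437, 0.4179, 0.2905, 0.1618, 0.0324, -0.0971, -0.2262, -0.3544, -0.481, -0.6057, -0.7278, -0.8469, -0.9624, -1.0738, -1.1808, -1.2828, -1.3794, -1.4703, -1.555, -1.6331, -1.7044, -1.7686, -1.8253, -1.8744, -1.9156, -1.9488, -1.9738, -1.9906, -1.999].
With N=97: ϑ(G) = 97·(-(-1)*2*cos(pi/97))/(2−(-2*cos(pi/97))) = 97*cos(pi/97)/(cos(pi/97) + 1).
Numerically 48.487279214.
α=48, χ(Ḡ)=49; ϑ=97*cos(pi/97)/(cos(pi/97) + 1) lies between (both strict).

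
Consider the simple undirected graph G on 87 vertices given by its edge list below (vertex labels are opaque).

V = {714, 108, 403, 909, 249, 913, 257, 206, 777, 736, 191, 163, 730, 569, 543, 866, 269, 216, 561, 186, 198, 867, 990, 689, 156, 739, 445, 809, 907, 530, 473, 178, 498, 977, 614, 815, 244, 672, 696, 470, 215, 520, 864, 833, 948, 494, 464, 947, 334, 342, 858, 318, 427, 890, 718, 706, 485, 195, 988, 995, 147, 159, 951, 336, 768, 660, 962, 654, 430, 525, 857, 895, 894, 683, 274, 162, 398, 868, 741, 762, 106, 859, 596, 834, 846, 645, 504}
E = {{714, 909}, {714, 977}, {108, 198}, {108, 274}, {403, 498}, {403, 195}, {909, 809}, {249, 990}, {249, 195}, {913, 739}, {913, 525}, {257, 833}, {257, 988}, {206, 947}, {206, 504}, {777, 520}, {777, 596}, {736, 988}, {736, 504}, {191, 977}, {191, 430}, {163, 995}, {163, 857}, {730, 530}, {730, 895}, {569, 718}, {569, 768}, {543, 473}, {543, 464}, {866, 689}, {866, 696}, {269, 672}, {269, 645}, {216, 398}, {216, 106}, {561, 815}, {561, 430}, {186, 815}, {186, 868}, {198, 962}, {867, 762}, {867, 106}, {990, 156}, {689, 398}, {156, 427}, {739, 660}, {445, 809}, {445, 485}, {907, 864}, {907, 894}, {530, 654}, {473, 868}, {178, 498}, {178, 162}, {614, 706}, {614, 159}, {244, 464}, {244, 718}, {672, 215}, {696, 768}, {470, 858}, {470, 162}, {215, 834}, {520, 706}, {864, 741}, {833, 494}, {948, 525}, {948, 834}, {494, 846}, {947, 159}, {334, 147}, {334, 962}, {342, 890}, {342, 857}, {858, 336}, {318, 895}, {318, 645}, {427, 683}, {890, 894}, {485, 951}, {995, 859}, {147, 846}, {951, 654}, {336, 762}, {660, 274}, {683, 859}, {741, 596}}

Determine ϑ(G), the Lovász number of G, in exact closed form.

87*cos(pi/87)/(cos(pi/87) + 1)

deg(106) = 2; N(106) = {216, 867}.
N(868) = {186, 473}, |N(868)| = 2.
deg(216) = 2; N(216) = {398, 106}.
Vertex 995 has 2 neighbors: 163, 859.
G on 87 vertices is 2-regular; this is C_{87}, the 87-cycle.
Distinct eigenvalues (to 5 d.p.): [2.0, 1.99479, 1.97917, 1.95324, 1.91713, 1.87102, 1.81515, 1.74982, 1.67537, 1.59219, 1.5007, 1.40139, 1.29477, 1.18141, 1.06188, 0.93682, 0.80687, 0.67272, 0.53506, 0.39461, 0.2521, 0.10828, -0.03611, -0.18031, -0.32356, -0.46513, -0.60428, -0.74028, -0.87241, -1.0, -1.12237, -1.2389, -1.34896, -1.45199, -1.54745, -1.63484, -1.71371, -1.78365, -1.84429, -1.89531, -1.93645, -1.96749, -1.98828, -1.9987].
With N=87: ϑ(G) = 87·(-(-1)*2*cos(pi/87))/(2−(-2*cos(pi/87))) = 87*cos(pi/87)/(cos(pi/87) + 1).
ϑ(G) ≈ 43.4858165.
Lovász sandwich 43 ≤ 87*cos(pi/87)/(cos(pi/87) + 1) ≤ 44: both strict.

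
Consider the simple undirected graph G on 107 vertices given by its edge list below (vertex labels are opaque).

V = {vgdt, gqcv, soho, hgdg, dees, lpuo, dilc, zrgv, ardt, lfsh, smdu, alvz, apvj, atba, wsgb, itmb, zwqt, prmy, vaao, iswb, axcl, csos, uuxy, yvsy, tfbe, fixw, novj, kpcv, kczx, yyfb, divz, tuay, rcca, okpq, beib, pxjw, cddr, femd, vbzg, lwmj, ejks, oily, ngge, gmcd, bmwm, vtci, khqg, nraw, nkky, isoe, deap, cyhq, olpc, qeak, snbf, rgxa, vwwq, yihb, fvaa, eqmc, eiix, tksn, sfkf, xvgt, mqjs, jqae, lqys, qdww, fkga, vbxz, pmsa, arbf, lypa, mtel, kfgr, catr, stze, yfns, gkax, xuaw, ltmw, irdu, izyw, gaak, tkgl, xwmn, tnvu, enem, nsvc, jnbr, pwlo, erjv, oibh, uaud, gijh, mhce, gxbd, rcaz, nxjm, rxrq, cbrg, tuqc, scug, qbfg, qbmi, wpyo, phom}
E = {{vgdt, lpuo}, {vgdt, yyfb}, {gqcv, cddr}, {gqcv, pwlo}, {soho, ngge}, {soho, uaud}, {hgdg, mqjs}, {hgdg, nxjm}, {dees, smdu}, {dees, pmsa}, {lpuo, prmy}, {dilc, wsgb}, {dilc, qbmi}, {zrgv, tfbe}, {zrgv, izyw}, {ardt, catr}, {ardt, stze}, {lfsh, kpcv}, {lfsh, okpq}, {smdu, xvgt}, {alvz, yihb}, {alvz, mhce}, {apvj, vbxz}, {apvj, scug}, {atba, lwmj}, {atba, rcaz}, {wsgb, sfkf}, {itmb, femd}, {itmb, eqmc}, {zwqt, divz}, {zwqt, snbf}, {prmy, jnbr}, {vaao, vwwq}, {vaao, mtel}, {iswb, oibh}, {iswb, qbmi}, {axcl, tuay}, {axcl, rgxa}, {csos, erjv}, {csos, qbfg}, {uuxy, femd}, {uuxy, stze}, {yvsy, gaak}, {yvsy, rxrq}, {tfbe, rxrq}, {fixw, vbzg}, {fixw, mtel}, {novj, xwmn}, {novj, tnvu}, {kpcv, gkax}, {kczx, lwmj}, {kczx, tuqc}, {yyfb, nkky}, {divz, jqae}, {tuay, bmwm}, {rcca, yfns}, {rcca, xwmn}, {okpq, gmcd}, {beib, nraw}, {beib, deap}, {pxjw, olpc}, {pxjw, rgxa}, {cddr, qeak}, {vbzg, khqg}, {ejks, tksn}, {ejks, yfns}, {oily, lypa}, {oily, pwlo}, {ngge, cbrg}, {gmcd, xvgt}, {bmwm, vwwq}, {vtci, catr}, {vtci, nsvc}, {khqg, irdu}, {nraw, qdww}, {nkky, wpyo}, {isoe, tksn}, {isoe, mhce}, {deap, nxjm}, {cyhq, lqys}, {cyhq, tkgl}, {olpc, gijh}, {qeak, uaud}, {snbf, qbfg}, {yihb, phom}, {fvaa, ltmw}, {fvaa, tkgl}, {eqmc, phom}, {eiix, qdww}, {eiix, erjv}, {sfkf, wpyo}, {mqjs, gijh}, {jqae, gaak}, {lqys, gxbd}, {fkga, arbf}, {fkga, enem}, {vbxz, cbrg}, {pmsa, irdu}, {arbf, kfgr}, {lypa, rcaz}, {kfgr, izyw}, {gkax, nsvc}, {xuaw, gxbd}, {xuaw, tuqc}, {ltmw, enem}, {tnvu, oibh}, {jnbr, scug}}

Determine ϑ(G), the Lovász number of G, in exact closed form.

107*cos(pi/107)/(cos(pi/107) + 1)

N(oibh) = {iswb, tnvu}, |N(oibh)| = 2.
N(arbf) = {fkga, kfgr}, |N(arbf)| = 2.
deg(phom) = 2; N(phom) = {yihb, eqmc}.
Vertex soho has 2 neighbors: ngge, uaud.
2-regular, N=107; the odd cycle C_{107}.
spec(A) ≈ [2.0, 1.9966, 1.9862, 1.969, 1.9451, 1.9144, 1.8771, 1.8334, 1.7833, 1.7271, 1.665, 1.5971, 1.5237, 1.445, 1.3614, 1.273, 1.1803, 1.0835, 0.983, 0.8791, 0.7721, 0.6625, 0.5506, 0.4369, 0.3216, 0.2052, 0.0881, -0.0294, -0.1467, -0.2635, -0.3794, -0.494, -0.6069, -0.7176, -0.826, -0.9314, -1.0337, -1.1324, -1.2272, -1.3178, -1.4038, -1.485, -1.561, -1.6317, -1.6968, -1.756, -1.8092, -1.8561, -1.8966, -1.9306, -1.9579, -1.9785, -1.9922, -1.9991] (distinct, 4 d.p.).
Lovász (edge-transitive): ϑ = −107·(-2*cos(pi/107))/((2)−(-2*cos(pi/107))) = 107*cos(pi/107)/(cos(pi/107) + 1).
Numerically 53.488468432.
Lovász sandwich 53 ≤ 107*cos(pi/107)/(cos(pi/107) + 1) ≤ 54: both strict.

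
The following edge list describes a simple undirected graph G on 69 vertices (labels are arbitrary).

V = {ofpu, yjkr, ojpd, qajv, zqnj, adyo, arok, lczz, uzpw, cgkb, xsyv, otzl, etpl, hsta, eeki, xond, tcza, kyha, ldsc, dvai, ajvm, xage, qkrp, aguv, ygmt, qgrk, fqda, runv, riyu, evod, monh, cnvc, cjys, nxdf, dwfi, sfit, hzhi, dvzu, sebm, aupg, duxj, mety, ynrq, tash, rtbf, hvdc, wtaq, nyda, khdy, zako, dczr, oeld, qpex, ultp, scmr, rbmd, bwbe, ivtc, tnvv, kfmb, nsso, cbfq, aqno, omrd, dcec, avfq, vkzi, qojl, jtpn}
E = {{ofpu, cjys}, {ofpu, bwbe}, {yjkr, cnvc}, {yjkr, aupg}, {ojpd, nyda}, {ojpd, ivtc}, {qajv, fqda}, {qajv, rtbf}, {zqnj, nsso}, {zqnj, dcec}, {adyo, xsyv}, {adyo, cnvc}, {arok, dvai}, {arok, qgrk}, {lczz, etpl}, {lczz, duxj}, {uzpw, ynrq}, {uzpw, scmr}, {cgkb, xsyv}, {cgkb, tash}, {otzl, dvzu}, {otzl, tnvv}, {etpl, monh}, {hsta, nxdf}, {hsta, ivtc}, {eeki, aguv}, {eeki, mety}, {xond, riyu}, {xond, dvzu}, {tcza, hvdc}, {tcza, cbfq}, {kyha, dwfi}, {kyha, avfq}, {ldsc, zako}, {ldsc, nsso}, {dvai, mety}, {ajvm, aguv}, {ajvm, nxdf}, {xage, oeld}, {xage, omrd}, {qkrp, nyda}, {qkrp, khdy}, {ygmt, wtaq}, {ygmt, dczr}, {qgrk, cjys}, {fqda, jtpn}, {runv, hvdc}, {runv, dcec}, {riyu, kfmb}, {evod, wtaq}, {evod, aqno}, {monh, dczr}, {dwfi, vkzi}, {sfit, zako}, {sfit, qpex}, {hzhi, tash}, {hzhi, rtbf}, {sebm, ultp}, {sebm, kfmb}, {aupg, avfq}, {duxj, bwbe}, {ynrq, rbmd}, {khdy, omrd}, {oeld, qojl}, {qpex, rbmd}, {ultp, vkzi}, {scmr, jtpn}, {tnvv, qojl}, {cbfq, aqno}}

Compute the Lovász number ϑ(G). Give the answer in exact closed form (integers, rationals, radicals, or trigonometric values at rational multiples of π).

69*cos(pi/69)/(cos(pi/69) + 1)

deg(etpl) = 2; N(etpl) = {lczz, monh}.
deg(cbfq) = 2; N(cbfq) = {tcza, aqno}.
N(ajvm) = {aguv, nxdf}, |N(ajvm)| = 2.
deg(ygmt) = 2; N(ygmt) = {wtaq, dczr}.
Every vertex has degree 2 (N=69); connected 2-regular on 69 ⇒ C_{69}.
The 35 distinct eigenvalues: [2.0, 1.991714, 1.966923, 1.925835, 1.868788, 1.796255, 1.708839, 1.607262, 1.492367, 1.365106, 1.226534, 1.077797, 0.92013, 0.754838, 0.583292, 0.406912, 0.22716, 0.045526, -0.136485, -0.317365, -0.495616, -0.669759, -0.838353, -1.0, -1.153361, -1.297164, -1.430219, -1.551423, -1.659771, -1.754365, -1.834423, -1.899279, -1.948398, -1.981372, -1.997927].
λ_max=2, λ_min=-2*cos(pi/69); ϑ = −69·λ_min/(λ_max−λ_min) = 69*cos(pi/69)/(cos(pi/69) + 1).
= 34.4821… (decimal).
α=34, χ(Ḡ)=35; ϑ=69*cos(pi/69)/(cos(pi/69) + 1) lies between (both strict).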